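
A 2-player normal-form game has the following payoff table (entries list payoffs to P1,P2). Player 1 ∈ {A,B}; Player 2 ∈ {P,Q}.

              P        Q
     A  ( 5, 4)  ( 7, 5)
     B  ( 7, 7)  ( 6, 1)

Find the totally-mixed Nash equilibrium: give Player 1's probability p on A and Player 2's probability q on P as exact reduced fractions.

p=6/7, q=1/3

P1 indiff ⇒ q·5+(1-q)·7 = q·7+(1-q)·6 ⇒ q(-2) = (1-q)(-1) ⇒ q = 1/3
P2 indiff ⇒ p·4+(1-p)·7 = p·5+(1-p)·1 ⇒ p(-1) = (1-p)(-6) ⇒ p = 6/7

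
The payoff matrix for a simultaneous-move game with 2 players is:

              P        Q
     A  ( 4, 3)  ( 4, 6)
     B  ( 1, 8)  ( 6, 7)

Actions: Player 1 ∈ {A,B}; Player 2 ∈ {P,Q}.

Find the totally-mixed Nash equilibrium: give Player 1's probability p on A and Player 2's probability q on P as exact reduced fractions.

(p,q) = (1/4, 2/5)

P1 indiff ⇒ q·4+(1-q)·4 = q·1+(1-q)·6 ⇒ q(3) = (1-q)(2) ⇒ q = 2/5
P2 indiff ⇒ p·3+(1-p)·8 = p·6+(1-p)·7 ⇒ p(-3) = (1-p)(-1) ⇒ p = 1/4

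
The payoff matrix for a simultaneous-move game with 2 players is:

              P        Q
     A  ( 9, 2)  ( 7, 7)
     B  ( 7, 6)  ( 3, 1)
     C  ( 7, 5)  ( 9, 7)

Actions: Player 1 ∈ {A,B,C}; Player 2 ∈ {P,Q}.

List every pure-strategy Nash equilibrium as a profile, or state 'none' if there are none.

(A,P): not NE [P2→Q gives 7>2]
(A,Q): not NE [P1→C gives 9>7]
(B,P): not NE [P1→A gives 9>7]
(B,Q): not NE [P1→C gives 9>3; P2→P gives 6>1]
(C,P): not NE [P1→A gives 9>7; P2→Q gives 7>5]
(C,Q): NE

NE set: (C,Q)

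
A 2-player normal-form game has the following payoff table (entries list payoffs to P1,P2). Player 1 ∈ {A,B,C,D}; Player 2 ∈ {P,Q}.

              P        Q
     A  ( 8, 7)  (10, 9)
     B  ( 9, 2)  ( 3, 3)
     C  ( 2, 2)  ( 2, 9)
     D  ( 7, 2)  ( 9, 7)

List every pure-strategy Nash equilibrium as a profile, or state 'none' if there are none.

(A,P): not NE [P1→B gives 9>8; P2→Q gives 9>7]
(A,Q): NE
(B,P): not NE [P2→Q gives 3>2]
(B,Q): not NE [P1→A gives 10>3]
(C,P): not NE [P1→B gives 9>2; P2→Q gives 9>2]
(C,Q): not NE [P1→A gives 10>2]
(D,P): not NE [P1→B gives 9>7; P2→Q gives 7>2]
(D,Q): not NE [P1→A gives 10>9]

PSNE = {(A,Q)}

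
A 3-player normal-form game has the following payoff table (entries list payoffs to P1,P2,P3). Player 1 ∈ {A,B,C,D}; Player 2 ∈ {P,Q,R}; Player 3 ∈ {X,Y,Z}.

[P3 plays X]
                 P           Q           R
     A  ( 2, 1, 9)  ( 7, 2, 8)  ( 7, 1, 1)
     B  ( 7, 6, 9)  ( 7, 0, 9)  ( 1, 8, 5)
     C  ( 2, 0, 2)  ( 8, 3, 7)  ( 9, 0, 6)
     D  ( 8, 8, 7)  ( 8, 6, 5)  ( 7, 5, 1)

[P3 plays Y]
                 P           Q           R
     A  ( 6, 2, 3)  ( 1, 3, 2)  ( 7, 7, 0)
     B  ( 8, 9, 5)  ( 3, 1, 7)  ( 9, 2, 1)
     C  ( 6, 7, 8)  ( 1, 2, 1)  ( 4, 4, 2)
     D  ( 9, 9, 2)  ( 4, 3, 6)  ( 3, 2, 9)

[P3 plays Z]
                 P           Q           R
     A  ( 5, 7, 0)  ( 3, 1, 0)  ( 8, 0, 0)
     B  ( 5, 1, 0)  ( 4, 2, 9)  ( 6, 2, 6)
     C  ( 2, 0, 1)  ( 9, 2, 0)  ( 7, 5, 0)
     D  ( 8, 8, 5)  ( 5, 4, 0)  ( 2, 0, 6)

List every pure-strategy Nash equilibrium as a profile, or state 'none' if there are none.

Nash profiles: (C,Q,X), (D,P,X)

(A,P,X): not NE [P1→D gives 8>2; P2→Q gives 2>1]
(A,P,Y): not NE [P1→D gives 9>6; P2→R gives 7>2; P3→X gives 9>3]
(A,P,Z): not NE [P1→D gives 8>5; P3→X gives 9>0]
(A,Q,X): not NE [P1→D gives 8>7]
(A,Q,Y): not NE [P1→D gives 4>1; P2→R gives 7>3; P3→X gives 8>2]
(A,Q,Z): not NE [P1→C gives 9>3; P2→P gives 7>1; P3→X gives 8>0]
(A,R,X): not NE [P1→C gives 9>7; P2→Q gives 2>1]
(A,R,Y): not NE [P1→B gives 9>7; P3→X gives 1>0]
(A,R,Z): not NE [P2→P gives 7>0; P3→X gives 1>0]
(B,P,X): not NE [P1→D gives 8>7; P2→R gives 8>6]
(B,P,Y): not NE [P1→D gives 9>8; P3→X gives 9>5]
(B,P,Z): not NE [P1→D gives 8>5; P2→R gives 2>1; P3→X gives 9>0]
(B,Q,X): not NE [P1→D gives 8>7; P2→R gives 8>0]
(B,Q,Y): not NE [P1→D gives 4>3; P2→P gives 9>1; P3→Z gives 9>7]
(B,Q,Z): not NE [P1→C gives 9>4]
(B,R,X): not NE [P1→C gives 9>1; P3→Z gives 6>5]
(B,R,Y): not NE [P2→P gives 9>2; P3→Z gives 6>1]
(B,R,Z): not NE [P1→A gives 8>6]
(C,P,X): not NE [P1→D gives 8>2; P2→Q gives 3>0; P3→Y gives 8>2]
(C,P,Y): not NE [P1→D gives 9>6]
(C,P,Z): not NE [P1→D gives 8>2; P2→R gives 5>0; P3→Y gives 8>1]
(C,Q,X): NE
(C,Q,Y): not NE [P1→D gives 4>1; P2→P gives 7>2; P3→X gives 7>1]
(C,Q,Z): not NE [P2→R gives 5>2; P3→X gives 7>0]
(C,R,X): not NE [P2→Q gives 3>0]
(C,R,Y): not NE [P1→B gives 9>4; P2→P gives 7>4; P3→X gives 6>2]
(C,R,Z): not NE [P1→A gives 8>7; P3→X gives 6>0]
(D,P,X): NE
(D,P,Y): not NE [P3→X gives 7>2]
(D,P,Z): not NE [P3→X gives 7>5]
(D,Q,X): not NE [P2→P gives 8>6; P3→Y gives 6>5]
(D,Q,Y): not NE [P2→P gives 9>3]
(D,Q,Z): not NE [P1→C gives 9>5; P2→P gives 8>4; P3→Y gives 6>0]
(D,R,X): not NE [P1→C gives 9>7; P2→P gives 8>5; P3→Y gives 9>1]
(D,R,Y): not NE [P1→B gives 9>3; P2→P gives 9>2]
(D,R,Z): not NE [P1→A gives 8>2; P2→P gives 8>0; P3→Y gives 9>6]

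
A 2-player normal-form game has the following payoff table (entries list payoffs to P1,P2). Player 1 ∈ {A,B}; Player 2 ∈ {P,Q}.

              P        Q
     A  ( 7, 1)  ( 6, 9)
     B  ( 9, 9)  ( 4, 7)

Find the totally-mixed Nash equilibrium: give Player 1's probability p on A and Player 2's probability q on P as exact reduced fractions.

p=1/5, q=1/2

P1 indiff ⇒ q·7+(1-q)·6 = q·9+(1-q)·4 ⇒ q(-2) = (1-q)(-2) ⇒ q = 1/2
P2 indiff ⇒ p·1+(1-p)·9 = p·9+(1-p)·7 ⇒ p(-8) = (1-p)(-2) ⇒ p = 1/5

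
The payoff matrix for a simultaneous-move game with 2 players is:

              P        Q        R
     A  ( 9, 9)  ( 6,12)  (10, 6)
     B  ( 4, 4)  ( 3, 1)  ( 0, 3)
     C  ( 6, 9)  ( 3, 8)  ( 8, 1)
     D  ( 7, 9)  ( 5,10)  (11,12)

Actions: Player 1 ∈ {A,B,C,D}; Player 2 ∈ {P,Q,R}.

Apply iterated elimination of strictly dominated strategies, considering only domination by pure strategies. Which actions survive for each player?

IESDS → P1:{A,D} P2:{Q,R}

P1 drop B (A beats it: P:9>4 Q:6>3 R:10>0)
P1 drop C (A beats it: P:9>6 Q:6>3 R:10>8)
P2 drop P (Q beats it: A:12>9 D:10>9)
P1→{A,D} P2→{Q,R}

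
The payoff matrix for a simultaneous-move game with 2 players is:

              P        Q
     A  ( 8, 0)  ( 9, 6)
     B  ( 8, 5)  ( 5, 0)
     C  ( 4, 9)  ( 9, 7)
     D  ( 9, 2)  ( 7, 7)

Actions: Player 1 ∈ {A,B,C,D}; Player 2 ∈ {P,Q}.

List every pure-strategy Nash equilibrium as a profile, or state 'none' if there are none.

Nash profiles: (A,Q)

(A,P): not NE [P1→D gives 9>8; P2→Q gives 6>0]
(A,Q): NE
(B,P): not NE [P1→D gives 9>8]
(B,Q): not NE [P1→C gives 9>5; P2→P gives 5>0]
(C,P): not NE [P1→D gives 9>4]
(C,Q): not NE [P2→P gives 9>7]
(D,P): not NE [P2→Q gives 7>2]
(D,Q): not NE [P1→C gives 9>7]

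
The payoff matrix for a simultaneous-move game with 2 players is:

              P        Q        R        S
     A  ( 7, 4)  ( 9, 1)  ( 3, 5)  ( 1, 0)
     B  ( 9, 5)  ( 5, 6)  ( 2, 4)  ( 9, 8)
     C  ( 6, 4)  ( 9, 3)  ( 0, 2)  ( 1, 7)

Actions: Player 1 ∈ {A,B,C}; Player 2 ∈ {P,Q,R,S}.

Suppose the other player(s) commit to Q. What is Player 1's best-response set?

u_1(A vs Q) = 9
u_1(B vs Q) = 5
u_1(C vs Q) = 9
max payoff 9 at {A,C}

P1 best: {A,C}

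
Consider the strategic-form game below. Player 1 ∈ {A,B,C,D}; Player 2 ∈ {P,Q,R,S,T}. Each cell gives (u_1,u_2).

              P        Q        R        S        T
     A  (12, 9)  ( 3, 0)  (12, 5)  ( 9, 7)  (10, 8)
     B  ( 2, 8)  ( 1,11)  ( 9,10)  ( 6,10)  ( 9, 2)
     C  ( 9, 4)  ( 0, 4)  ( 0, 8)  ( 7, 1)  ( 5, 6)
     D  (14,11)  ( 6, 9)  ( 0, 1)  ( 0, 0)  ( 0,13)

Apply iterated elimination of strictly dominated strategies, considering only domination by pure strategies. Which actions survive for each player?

Survivors P1:{A,D} P2:{P,T}

P1 drop B (A beats it: P:12>2 Q:3>1 R:12>9 S:9>6 T:10>9)
P1 drop C (A beats it: P:12>9 Q:3>0 R:12>0 S:9>7 T:10>5)
P2 drop Q (P beats it: A:9>0 D:11>9)
P2 drop R (P beats it: A:9>5 D:11>1)
P2 drop S (P beats it: A:9>7 D:11>0)
P1→{A,D} P2→{P,T}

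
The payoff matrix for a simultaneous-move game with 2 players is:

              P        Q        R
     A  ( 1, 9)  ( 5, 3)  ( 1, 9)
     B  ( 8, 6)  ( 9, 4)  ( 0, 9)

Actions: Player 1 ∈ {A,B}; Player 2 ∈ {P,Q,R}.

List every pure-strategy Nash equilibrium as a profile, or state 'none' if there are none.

NE set: (A,R)

(A,P): not NE [P1→B gives 8>1]
(A,Q): not NE [P1→B gives 9>5; P2→R gives 9>3]
(A,R): NE
(B,P): not NE [P2→R gives 9>6]
(B,Q): not NE [P2→R gives 9>4]
(B,R): not NE [P1→A gives 1>0]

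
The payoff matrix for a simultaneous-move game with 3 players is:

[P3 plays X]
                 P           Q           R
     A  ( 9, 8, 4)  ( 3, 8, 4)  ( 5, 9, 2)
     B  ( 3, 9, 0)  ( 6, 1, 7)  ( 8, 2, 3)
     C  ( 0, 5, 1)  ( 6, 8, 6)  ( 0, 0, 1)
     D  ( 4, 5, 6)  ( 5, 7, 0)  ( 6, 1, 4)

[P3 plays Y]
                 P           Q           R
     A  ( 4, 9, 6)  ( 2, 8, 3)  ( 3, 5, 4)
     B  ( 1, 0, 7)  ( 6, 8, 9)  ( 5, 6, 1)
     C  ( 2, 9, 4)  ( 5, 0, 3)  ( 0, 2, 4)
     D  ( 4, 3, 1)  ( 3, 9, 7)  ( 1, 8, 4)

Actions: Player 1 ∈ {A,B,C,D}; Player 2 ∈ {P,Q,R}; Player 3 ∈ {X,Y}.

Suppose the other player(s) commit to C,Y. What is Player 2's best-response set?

u_2(P vs C,Y) = 9
u_2(Q vs C,Y) = 0
u_2(R vs C,Y) = 2
max payoff 9 at {P}

argmax u_2 = {P}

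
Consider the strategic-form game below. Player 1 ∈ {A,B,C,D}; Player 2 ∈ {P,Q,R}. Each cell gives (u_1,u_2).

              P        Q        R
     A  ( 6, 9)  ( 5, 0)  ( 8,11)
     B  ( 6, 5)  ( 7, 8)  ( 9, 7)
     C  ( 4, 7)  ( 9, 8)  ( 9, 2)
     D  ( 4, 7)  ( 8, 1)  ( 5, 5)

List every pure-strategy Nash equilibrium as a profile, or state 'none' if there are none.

NE set: (C,Q)

(A,P): not NE [P2→R gives 11>9]
(A,Q): not NE [P1→C gives 9>5; P2→R gives 11>0]
(A,R): not NE [P1→C gives 9>8]
(B,P): not NE [P2→Q gives 8>5]
(B,Q): not NE [P1→C gives 9>7]
(B,R): not NE [P2→Q gives 8>7]
(C,P): not NE [P1→B gives 6>4; P2→Q gives 8>7]
(C,Q): NE
(C,R): not NE [P2→Q gives 8>2]
(D,P): not NE [P1→B gives 6>4]
(D,Q): not NE [P1→C gives 9>8; P2→P gives 7>1]
(D,R): not NE [P1→C gives 9>5; P2→P gives 7>5]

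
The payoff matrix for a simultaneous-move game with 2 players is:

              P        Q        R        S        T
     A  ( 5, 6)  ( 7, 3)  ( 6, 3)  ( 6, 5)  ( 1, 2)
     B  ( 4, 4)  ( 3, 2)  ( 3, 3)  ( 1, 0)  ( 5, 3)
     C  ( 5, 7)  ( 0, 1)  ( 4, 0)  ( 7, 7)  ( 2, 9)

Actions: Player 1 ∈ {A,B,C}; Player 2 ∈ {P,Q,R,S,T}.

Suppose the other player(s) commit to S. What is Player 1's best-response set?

BR_1 = {C}

u_1(A vs S) = 6
u_1(B vs S) = 1
u_1(C vs S) = 7
max payoff 7 at {C}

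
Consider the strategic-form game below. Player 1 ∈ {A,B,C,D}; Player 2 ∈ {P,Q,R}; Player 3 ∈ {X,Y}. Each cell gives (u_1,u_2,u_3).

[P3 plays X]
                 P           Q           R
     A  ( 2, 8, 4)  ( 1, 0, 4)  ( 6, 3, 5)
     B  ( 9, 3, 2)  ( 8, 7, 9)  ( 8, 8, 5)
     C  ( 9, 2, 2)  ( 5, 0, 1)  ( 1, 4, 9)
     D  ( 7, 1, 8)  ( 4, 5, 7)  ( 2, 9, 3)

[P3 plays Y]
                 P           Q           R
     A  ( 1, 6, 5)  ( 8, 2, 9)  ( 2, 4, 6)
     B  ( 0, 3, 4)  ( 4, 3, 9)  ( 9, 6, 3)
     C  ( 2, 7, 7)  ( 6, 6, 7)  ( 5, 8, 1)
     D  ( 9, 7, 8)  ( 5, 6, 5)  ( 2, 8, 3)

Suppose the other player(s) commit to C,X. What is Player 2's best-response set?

BR_2 = {R}

u_2(P vs C,X) = 2
u_2(Q vs C,X) = 0
u_2(R vs C,X) = 4
max payoff 4 at {R}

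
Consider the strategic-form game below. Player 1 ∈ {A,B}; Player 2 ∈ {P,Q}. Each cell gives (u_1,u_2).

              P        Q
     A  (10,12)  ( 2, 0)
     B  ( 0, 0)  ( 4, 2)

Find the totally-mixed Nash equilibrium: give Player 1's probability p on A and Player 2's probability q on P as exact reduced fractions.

P1 indiff ⇒ q·10+(1-q)·2 = q·0+(1-q)·4 ⇒ q(10) = (1-q)(2) ⇒ q = 1/6
P2 indiff ⇒ p·12+(1-p)·0 = p·0+(1-p)·2 ⇒ p(12) = (1-p)(2) ⇒ p = 1/7

(p,q) = (1/7, 1/6)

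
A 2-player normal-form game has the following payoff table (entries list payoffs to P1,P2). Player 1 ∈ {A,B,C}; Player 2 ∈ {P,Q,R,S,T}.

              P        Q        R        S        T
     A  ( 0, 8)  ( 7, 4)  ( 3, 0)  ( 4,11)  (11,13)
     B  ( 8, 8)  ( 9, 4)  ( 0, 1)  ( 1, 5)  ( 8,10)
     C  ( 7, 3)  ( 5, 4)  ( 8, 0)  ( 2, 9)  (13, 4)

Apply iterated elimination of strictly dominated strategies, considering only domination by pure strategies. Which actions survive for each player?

P2 drop P (T beats it: A:13>8 B:10>8 C:4>3)
P2 drop Q (S beats it: A:11>4 B:5>4 C:9>4)
P1 drop B (A beats it: R:3>0 S:4>1 T:11>8)
P2 drop R (S beats it: A:11>0 C:9>0)
P1→{A,C} P2→{S,T}

Survivors P1:{A,C} P2:{S,T}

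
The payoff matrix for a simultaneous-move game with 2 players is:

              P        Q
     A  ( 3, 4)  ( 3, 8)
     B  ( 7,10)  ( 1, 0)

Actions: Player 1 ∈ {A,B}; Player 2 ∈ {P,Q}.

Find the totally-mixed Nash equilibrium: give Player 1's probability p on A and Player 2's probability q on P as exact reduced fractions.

P1 indiff ⇒ q·3+(1-q)·3 = q·7+(1-q)·1 ⇒ q(-4) = (1-q)(-2) ⇒ q = 1/3
P2 indiff ⇒ p·4+(1-p)·10 = p·8+(1-p)·0 ⇒ p(-4) = (1-p)(-10) ⇒ p = 5/7

P1 mixes 5/7 on A; P2 mixes 1/3 on P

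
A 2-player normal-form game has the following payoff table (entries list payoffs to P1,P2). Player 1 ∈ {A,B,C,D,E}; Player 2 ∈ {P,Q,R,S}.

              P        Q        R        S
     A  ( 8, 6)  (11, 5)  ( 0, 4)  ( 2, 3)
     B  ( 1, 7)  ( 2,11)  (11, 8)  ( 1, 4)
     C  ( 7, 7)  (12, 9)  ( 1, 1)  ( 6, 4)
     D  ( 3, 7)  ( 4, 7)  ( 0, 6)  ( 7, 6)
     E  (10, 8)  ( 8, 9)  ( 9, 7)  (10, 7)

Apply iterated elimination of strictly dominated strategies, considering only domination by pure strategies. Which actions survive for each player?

P1 drop D (E beats it: P:10>3 Q:8>4 R:9>0 S:10>7)
P2 drop R (Q beats it: A:5>4 B:11>8 C:9>1 E:9>7)
P1 drop B (A beats it: P:8>1 Q:11>2 S:2>1)
P2 drop S (P beats it: A:6>3 C:7>4 E:8>7)
P1→{A,C,E} P2→{P,Q}

Remaining: P1:{A,C,E} P2:{P,Q}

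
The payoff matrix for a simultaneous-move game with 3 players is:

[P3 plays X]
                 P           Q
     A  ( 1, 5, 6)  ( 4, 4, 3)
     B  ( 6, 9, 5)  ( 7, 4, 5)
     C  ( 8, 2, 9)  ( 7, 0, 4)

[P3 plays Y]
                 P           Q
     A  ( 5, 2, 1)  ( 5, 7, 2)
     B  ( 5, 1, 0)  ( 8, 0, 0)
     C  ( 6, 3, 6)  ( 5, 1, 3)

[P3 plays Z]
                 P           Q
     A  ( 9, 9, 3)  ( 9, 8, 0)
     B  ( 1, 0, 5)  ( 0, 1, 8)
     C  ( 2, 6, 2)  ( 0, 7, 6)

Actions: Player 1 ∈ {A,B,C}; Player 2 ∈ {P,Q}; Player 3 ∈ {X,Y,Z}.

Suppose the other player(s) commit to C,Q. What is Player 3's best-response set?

P3 best: {Z}

u_3(X vs C,Q) = 4
u_3(Y vs C,Q) = 3
u_3(Z vs C,Q) = 6
max payoff 6 at {Z}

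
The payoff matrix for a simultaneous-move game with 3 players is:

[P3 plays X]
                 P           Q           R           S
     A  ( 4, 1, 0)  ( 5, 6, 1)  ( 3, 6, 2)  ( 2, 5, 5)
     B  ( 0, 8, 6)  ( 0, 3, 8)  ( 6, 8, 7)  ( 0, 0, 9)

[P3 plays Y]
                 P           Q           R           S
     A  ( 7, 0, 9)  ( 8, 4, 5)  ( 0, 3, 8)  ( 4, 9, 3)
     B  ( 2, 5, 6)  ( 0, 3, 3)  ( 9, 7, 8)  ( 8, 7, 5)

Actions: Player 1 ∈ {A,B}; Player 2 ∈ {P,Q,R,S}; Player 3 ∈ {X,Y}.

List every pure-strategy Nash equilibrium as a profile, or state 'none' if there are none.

(A,P,X): not NE [P2→R gives 6>1; P3→Y gives 9>0]
(A,P,Y): not NE [P2→S gives 9>0]
(A,Q,X): not NE [P3→Y gives 5>1]
(A,Q,Y): not NE [P2→S gives 9>4]
(A,R,X): not NE [P1→B gives 6>3; P3→Y gives 8>2]
(A,R,Y): not NE [P1→B gives 9>0; P2→S gives 9>3]
(A,S,X): not NE [P2→R gives 6>5]
(A,S,Y): not NE [P1→B gives 8>4; P3→X gives 5>3]
(B,P,X): not NE [P1→A gives 4>0]
(B,P,Y): not NE [P1→A gives 7>2; P2→S gives 7>5]
(B,Q,X): not NE [P1→A gives 5>0; P2→R gives 8>3]
(B,Q,Y): not NE [P1→A gives 8>0; P2→S gives 7>3; P3→X gives 8>3]
(B,R,X): not NE [P3→Y gives 8>7]
(B,R,Y): NE
(B,S,X): not NE [P1→A gives 2>0; P2→R gives 8>0]
(B,S,Y): not NE [P3→X gives 9>5]

NE set: (B,R,Y)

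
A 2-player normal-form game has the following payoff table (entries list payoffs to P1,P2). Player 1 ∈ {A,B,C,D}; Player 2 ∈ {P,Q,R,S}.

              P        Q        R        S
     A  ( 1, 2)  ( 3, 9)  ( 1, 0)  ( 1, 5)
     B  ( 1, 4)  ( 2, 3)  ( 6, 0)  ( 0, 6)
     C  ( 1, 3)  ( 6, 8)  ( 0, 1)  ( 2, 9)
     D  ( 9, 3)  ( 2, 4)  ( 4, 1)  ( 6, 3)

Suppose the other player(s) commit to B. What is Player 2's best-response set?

argmax u_2 = {S}

u_2(P vs B) = 4
u_2(Q vs B) = 3
u_2(R vs B) = 0
u_2(S vs B) = 6
max payoff 6 at {S}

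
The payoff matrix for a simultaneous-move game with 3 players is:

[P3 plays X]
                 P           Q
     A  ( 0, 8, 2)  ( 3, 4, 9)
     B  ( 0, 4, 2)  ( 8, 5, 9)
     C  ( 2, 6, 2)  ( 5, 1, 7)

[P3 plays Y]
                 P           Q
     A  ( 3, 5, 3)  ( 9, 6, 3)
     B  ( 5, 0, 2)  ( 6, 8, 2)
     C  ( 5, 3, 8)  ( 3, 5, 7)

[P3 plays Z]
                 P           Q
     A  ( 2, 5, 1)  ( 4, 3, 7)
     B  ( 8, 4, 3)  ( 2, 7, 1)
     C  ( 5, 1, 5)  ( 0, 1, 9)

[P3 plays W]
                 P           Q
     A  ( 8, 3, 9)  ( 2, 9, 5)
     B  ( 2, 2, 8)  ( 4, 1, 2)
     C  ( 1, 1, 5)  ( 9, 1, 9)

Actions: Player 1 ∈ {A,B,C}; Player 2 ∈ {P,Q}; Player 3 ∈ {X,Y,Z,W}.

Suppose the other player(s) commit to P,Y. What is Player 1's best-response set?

u_1(A vs P,Y) = 3
u_1(B vs P,Y) = 5
u_1(C vs P,Y) = 5
max payoff 5 at {B,C}

BR_1 = {B,C}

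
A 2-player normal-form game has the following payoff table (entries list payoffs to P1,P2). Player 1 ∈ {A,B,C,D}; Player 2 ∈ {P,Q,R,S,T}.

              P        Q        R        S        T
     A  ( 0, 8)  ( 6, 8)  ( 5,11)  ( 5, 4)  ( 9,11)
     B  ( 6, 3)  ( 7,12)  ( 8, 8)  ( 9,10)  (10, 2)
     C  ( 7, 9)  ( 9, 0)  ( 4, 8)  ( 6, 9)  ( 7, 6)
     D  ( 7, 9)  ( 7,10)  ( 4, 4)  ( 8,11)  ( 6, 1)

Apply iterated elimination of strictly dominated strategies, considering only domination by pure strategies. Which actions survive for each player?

P1 drop A (B beats it: P:6>0 Q:7>6 R:8>5 S:9>5 T:10>9)
P2 drop R (S beats it: B:10>8 C:9>8 D:11>4)
P2 drop T (P beats it: B:3>2 C:9>6 D:9>1)
P1→{B,C,D} P2→{P,Q,S}

IESDS → P1:{B,C,D} P2:{P,Q,S}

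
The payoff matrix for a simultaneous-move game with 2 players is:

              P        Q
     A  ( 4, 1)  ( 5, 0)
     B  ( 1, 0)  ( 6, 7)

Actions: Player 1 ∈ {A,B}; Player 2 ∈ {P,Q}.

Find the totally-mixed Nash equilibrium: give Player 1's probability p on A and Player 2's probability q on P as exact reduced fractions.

P1 indiff ⇒ q·4+(1-q)·5 = q·1+(1-q)·6 ⇒ q(3) = (1-q)(1) ⇒ q = 1/4
P2 indiff ⇒ p·1+(1-p)·0 = p·0+(1-p)·7 ⇒ p(1) = (1-p)(7) ⇒ p = 7/8

P1 mixes 7/8 on A; P2 mixes 1/4 on P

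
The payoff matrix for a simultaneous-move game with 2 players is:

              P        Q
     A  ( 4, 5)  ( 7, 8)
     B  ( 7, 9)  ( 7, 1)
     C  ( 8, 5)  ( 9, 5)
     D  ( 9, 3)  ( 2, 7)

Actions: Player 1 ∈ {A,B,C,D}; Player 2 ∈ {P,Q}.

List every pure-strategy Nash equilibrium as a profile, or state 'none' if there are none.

Nash profiles: (C,Q)

(A,P): not NE [P1→D gives 9>4; P2→Q gives 8>5]
(A,Q): not NE [P1→C gives 9>7]
(B,P): not NE [P1→D gives 9>7]
(B,Q): not NE [P1→C gives 9>7; P2→P gives 9>1]
(C,P): not NE [P1→D gives 9>8]
(C,Q): NE
(D,P): not NE [P2→Q gives 7>3]
(D,Q): not NE [P1→C gives 9>2]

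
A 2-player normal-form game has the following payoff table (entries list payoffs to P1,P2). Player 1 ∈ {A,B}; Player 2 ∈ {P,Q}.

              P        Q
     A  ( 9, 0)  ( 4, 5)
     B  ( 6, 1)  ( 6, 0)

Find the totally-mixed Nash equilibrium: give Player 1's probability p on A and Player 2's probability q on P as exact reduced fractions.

(p,q) = (1/6, 2/5)

P1 indiff ⇒ q·9+(1-q)·4 = q·6+(1-q)·6 ⇒ q(3) = (1-q)(2) ⇒ q = 2/5
P2 indiff ⇒ p·0+(1-p)·1 = p·5+(1-p)·0 ⇒ p(-5) = (1-p)(-1) ⇒ p = 1/6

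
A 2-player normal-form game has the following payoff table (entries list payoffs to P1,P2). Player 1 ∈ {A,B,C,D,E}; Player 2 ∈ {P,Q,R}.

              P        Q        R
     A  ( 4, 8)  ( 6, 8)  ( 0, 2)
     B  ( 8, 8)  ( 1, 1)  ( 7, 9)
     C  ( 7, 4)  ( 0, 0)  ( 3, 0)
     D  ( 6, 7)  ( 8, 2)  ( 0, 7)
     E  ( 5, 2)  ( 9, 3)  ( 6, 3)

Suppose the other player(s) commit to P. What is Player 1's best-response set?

BR_1 = {B}

u_1(A vs P) = 4
u_1(B vs P) = 8
u_1(C vs P) = 7
u_1(D vs P) = 6
u_1(E vs P) = 5
max payoff 8 at {B}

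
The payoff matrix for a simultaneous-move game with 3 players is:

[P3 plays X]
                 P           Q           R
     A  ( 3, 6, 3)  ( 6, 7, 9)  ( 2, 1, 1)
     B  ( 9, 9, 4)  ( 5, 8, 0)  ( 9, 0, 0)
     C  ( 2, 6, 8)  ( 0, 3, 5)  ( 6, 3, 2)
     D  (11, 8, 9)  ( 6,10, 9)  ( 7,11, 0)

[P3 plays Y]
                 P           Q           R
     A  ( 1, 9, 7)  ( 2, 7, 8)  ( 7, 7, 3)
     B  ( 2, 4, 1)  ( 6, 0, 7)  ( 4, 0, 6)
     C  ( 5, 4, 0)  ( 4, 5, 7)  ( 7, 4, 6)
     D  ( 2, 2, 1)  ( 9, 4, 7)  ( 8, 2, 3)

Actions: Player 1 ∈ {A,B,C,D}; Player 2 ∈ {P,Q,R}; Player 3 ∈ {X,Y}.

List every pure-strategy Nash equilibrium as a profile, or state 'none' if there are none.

(A,P,X): not NE [P1→D gives 11>3; P2→Q gives 7>6; P3→Y gives 7>3]
(A,P,Y): not NE [P1→C gives 5>1]
(A,Q,X): NE
(A,Q,Y): not NE [P1→D gives 9>2; P2→P gives 9>7; P3→X gives 9>8]
(A,R,X): not NE [P1→B gives 9>2; P2→Q gives 7>1; P3→Y gives 3>1]
(A,R,Y): not NE [P1→D gives 8>7; P2→P gives 9>7]
(B,P,X): not NE [P1→D gives 11>9]
(B,P,Y): not NE [P1→C gives 5>2; P3→X gives 4>1]
(B,Q,X): not NE [P1→D gives 6>5; P2→P gives 9>8; P3→Y gives 7>0]
(B,Q,Y): not NE [P1→D gives 9>6; P2→P gives 4>0]
(B,R,X): not NE [P2→P gives 9>0; P3→Y gives 6>0]
(B,R,Y): not NE [P1→D gives 8>4; P2→P gives 4>0]
(C,P,X): not NE [P1→D gives 11>2]
(C,P,Y): not NE [P2→Q gives 5>4; P3→X gives 8>0]
(C,Q,X): not NE [P1→D gives 6>0; P2→P gives 6>3; P3→Y gives 7>5]
(C,Q,Y): not NE [P1→D gives 9>4]
(C,R,X): not NE [P1→B gives 9>6; P2→P gives 6>3; P3→Y gives 6>2]
(C,R,Y): not NE [P1→D gives 8>7; P2→Q gives 5>4]
(D,P,X): not NE [P2→R gives 11>8]
(D,P,Y): not NE [P1→C gives 5>2; P2→Q gives 4>2; P3→X gives 9>1]
(D,Q,X): not NE [P2→R gives 11>10]
(D,Q,Y): not NE [P3→X gives 9>7]
(D,R,X): not NE [P1→B gives 9>7; P3→Y gives 3>0]
(D,R,Y): not NE [P2→Q gives 4>2]

NE set: (A,Q,X)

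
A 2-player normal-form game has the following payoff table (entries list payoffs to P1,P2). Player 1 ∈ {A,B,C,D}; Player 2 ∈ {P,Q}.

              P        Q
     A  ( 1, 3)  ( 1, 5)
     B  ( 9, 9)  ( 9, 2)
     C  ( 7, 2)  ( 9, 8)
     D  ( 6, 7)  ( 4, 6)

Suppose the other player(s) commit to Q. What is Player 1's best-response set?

u_1(A vs Q) = 1
u_1(B vs Q) = 9
u_1(C vs Q) = 9
u_1(D vs Q) = 4
max payoff 9 at {B,C}

P1 best: {B,C}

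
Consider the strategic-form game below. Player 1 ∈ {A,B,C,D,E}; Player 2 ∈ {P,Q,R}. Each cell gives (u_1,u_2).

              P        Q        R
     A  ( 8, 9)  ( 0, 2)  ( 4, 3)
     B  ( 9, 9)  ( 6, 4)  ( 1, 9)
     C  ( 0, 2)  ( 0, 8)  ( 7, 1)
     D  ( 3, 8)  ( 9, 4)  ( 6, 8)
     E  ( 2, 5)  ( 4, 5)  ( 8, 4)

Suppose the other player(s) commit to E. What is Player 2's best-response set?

BR_2 = {P,Q}

u_2(P vs E) = 5
u_2(Q vs E) = 5
u_2(R vs E) = 4
max payoff 5 at {P,Q}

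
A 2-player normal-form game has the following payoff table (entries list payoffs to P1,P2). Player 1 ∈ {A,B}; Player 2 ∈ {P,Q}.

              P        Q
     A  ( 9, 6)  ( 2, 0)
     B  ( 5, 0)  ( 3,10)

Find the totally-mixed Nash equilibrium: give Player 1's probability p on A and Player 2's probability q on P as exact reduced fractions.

P1 indiff ⇒ q·9+(1-q)·2 = q·5+(1-q)·3 ⇒ q(4) = (1-q)(1) ⇒ q = 1/5
P2 indiff ⇒ p·6+(1-p)·0 = p·0+(1-p)·10 ⇒ p(6) = (1-p)(10) ⇒ p = 5/8

(p,q) = (5/8, 1/5)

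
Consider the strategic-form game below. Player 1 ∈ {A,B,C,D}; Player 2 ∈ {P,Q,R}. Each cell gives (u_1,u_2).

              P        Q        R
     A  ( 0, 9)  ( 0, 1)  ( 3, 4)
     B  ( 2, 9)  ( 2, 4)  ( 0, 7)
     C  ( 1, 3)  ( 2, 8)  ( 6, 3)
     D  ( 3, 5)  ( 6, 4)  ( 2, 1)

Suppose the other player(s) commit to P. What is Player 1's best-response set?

u_1(A vs P) = 0
u_1(B vs P) = 2
u_1(C vs P) = 1
u_1(D vs P) = 3
max payoff 3 at {D}

argmax u_1 = {D}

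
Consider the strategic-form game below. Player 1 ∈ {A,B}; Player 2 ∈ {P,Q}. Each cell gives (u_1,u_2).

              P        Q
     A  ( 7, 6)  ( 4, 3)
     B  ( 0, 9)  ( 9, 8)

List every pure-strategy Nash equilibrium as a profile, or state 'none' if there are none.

NE set: (A,P)

(A,P): NE
(A,Q): not NE [P1→B gives 9>4; P2→P gives 6>3]
(B,P): not NE [P1→A gives 7>0]
(B,Q): not NE [P2→P gives 9>8]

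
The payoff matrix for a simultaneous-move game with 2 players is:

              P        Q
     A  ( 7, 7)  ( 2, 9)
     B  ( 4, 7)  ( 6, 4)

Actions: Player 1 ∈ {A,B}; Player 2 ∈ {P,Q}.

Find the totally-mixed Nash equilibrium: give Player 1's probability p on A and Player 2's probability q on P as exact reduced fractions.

P1 indiff ⇒ q·7+(1-q)·2 = q·4+(1-q)·6 ⇒ q(3) = (1-q)(4) ⇒ q = 4/7
P2 indiff ⇒ p·7+(1-p)·7 = p·9+(1-p)·4 ⇒ p(-2) = (1-p)(-3) ⇒ p = 3/5

P1 mixes 3/5 on A; P2 mixes 4/7 on P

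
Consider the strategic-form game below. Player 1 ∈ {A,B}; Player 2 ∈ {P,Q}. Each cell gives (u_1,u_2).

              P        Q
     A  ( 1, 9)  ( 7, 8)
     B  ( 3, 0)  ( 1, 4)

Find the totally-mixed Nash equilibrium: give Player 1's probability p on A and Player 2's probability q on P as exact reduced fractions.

P1 indiff ⇒ q·1+(1-q)·7 = q·3+(1-q)·1 ⇒ q(-2) = (1-q)(-6) ⇒ q = 3/4
P2 indiff ⇒ p·9+(1-p)·0 = p·8+(1-p)·4 ⇒ p(1) = (1-p)(4) ⇒ p = 4/5

p=4/5, q=3/4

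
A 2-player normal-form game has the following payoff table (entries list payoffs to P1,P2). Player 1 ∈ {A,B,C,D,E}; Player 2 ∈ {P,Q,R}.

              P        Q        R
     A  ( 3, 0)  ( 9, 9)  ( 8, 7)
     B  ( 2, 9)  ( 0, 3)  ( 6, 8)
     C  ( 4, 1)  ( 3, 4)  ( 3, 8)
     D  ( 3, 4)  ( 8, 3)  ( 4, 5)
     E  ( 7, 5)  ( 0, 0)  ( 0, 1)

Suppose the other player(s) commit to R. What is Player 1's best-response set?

u_1(A vs R) = 8
u_1(B vs R) = 6
u_1(C vs R) = 3
u_1(D vs R) = 4
u_1(E vs R) = 0
max payoff 8 at {A}

P1 best: {A}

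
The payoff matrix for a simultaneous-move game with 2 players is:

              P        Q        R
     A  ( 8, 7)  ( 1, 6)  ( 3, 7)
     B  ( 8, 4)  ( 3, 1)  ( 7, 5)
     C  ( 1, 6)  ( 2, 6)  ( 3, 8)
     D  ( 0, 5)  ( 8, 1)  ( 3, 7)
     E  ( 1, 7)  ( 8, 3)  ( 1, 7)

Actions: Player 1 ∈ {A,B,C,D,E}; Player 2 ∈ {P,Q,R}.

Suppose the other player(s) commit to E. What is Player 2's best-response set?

P2 best: {P,R}

u_2(P vs E) = 7
u_2(Q vs E) = 3
u_2(R vs E) = 7
max payoff 7 at {P,R}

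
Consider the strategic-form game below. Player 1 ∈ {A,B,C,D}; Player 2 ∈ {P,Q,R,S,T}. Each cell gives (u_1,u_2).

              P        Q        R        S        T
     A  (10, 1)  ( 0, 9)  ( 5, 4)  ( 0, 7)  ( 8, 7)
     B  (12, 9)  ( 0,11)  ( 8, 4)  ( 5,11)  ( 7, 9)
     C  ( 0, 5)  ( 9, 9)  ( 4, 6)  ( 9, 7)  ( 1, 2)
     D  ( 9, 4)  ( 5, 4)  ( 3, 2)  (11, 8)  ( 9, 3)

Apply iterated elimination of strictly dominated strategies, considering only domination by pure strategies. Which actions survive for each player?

Remaining: P1:{C,D} P2:{Q,S}

P2 drop P (S beats it: A:7>1 B:11>9 C:7>5 D:8>4)
P2 drop R (Q beats it: A:9>4 B:11>4 C:9>6 D:4>2)
P1 drop A (D beats it: Q:5>0 S:11>0 T:9>8)
P1 drop B (D beats it: Q:5>0 S:11>5 T:9>7)
P2 drop T (Q beats it: C:9>2 D:4>3)
P1→{C,D} P2→{Q,S}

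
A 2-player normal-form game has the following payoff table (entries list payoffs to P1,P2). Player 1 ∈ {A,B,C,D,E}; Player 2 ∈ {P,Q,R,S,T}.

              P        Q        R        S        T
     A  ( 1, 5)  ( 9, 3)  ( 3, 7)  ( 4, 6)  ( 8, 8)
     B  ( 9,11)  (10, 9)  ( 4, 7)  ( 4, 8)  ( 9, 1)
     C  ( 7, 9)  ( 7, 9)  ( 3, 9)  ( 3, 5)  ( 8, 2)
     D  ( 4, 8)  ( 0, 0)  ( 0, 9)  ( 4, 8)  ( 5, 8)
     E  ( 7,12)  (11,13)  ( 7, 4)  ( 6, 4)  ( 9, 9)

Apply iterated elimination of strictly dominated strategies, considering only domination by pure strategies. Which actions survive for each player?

Remaining: P1:{B,E} P2:{P,Q}

P1 drop A (E beats it: P:7>1 Q:11>9 R:7>3 S:6>4 T:9>8)
P1 drop C (B beats it: P:9>7 Q:10>7 R:4>3 S:4>3 T:9>8)
P1 drop D (E beats it: P:7>4 Q:11>0 R:7>0 S:6>4 T:9>5)
P2 drop R (P beats it: B:11>7 E:12>4)
P2 drop S (P beats it: B:11>8 E:12>4)
P2 drop T (P beats it: B:11>1 E:12>9)
P1→{B,E} P2→{P,Q}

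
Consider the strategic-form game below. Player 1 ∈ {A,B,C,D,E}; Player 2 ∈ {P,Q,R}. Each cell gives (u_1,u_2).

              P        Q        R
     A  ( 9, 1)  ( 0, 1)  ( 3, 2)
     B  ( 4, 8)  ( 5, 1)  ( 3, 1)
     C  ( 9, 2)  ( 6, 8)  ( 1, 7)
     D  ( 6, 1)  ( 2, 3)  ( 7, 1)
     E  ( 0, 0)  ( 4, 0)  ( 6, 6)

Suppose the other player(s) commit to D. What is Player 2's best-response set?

P2 best: {Q}

u_2(P vs D) = 1
u_2(Q vs D) = 3
u_2(R vs D) = 1
max payoff 3 at {Q}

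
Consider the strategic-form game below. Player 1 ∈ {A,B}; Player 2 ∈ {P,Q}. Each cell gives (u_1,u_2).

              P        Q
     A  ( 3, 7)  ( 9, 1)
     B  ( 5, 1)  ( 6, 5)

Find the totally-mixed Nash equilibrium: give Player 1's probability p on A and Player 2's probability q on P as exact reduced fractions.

(p,q) = (2/5, 3/5)

P1 indiff ⇒ q·3+(1-q)·9 = q·5+(1-q)·6 ⇒ q(-2) = (1-q)(-3) ⇒ q = 3/5
P2 indiff ⇒ p·7+(1-p)·1 = p·1+(1-p)·5 ⇒ p(6) = (1-p)(4) ⇒ p = 2/5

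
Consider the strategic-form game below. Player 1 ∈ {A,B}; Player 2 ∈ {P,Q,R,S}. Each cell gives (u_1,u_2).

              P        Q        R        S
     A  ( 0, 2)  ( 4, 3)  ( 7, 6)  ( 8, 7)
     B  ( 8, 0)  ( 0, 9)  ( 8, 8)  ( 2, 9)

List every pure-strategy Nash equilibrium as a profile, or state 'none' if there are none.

Nash profiles: (A,S)

(A,P): not NE [P1→B gives 8>0; P2→S gives 7>2]
(A,Q): not NE [P2→S gives 7>3]
(A,R): not NE [P1→B gives 8>7; P2→S gives 7>6]
(A,S): NE
(B,P): not NE [P2→S gives 9>0]
(B,Q): not NE [P1→A gives 4>0]
(B,R): not NE [P2→S gives 9>8]
(B,S): not NE [P1→A gives 8>2]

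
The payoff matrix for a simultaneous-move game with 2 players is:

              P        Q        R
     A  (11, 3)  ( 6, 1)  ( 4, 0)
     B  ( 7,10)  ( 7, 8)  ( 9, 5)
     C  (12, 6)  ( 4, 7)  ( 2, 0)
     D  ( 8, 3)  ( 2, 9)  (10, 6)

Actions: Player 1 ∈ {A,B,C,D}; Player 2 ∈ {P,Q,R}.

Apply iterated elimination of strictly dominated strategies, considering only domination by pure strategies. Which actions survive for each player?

P2 drop R (Q beats it: A:1>0 B:8>5 C:7>0 D:9>6)
P1 drop D (A beats it: P:11>8 Q:6>2)
P1→{A,B,C} P2→{P,Q}

Remaining: P1:{A,B,C} P2:{P,Q}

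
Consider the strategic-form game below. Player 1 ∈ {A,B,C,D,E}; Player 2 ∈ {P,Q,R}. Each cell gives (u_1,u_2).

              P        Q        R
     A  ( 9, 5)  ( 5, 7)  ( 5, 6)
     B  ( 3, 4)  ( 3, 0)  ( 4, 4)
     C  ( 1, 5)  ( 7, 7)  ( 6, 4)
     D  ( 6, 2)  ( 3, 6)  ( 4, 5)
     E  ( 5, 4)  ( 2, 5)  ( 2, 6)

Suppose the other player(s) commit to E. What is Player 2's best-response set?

P2 best: {R}

u_2(P vs E) = 4
u_2(Q vs E) = 5
u_2(R vs E) = 6
max payoff 6 at {R}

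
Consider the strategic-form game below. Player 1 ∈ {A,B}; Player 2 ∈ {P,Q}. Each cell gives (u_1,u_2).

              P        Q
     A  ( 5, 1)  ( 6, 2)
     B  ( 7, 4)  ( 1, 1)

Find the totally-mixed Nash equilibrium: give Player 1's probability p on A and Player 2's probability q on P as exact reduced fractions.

p=3/4, q=5/7

P1 indiff ⇒ q·5+(1-q)·6 = q·7+(1-q)·1 ⇒ q(-2) = (1-q)(-5) ⇒ q = 5/7
P2 indiff ⇒ p·1+(1-p)·4 = p·2+(1-p)·1 ⇒ p(-1) = (1-p)(-3) ⇒ p = 3/4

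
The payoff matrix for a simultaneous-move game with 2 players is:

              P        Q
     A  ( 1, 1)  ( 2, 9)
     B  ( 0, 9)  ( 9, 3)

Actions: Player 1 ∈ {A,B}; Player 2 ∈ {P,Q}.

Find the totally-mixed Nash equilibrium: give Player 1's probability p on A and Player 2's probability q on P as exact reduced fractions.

(p,q) = (3/7, 7/8)

P1 indiff ⇒ q·1+(1-q)·2 = q·0+(1-q)·9 ⇒ q(1) = (1-q)(7) ⇒ q = 7/8
P2 indiff ⇒ p·1+(1-p)·9 = p·9+(1-p)·3 ⇒ p(-8) = (1-p)(-6) ⇒ p = 3/7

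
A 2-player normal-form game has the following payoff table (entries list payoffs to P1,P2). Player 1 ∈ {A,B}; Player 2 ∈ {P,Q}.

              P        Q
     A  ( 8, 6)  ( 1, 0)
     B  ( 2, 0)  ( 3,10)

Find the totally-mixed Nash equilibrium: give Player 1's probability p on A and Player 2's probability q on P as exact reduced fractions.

P1 indiff ⇒ q·8+(1-q)·1 = q·2+(1-q)·3 ⇒ q(6) = (1-q)(2) ⇒ q = 1/4
P2 indiff ⇒ p·6+(1-p)·0 = p·0+(1-p)·10 ⇒ p(6) = (1-p)(10) ⇒ p = 5/8

p=5/8, q=1/4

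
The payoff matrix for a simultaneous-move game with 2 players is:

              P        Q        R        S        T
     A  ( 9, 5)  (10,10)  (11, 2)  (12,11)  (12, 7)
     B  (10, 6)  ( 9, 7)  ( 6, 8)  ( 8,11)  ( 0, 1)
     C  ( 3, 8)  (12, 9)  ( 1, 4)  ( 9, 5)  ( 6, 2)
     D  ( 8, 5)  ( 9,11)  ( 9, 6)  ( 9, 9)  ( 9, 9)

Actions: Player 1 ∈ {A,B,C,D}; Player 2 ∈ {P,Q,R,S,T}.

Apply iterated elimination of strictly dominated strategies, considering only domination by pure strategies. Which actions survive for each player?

Remaining: P1:{A,C} P2:{Q,S}

P1 drop D (A beats it: P:9>8 Q:10>9 R:11>9 S:12>9 T:12>9)
P2 drop P (Q beats it: A:10>5 B:7>6 C:9>8)
P1 drop B (A beats it: Q:10>9 R:11>6 S:12>8 T:12>0)
P2 drop R (Q beats it: A:10>2 C:9>4)
P2 drop T (Q beats it: A:10>7 C:9>2)
P1→{A,C} P2→{Q,S}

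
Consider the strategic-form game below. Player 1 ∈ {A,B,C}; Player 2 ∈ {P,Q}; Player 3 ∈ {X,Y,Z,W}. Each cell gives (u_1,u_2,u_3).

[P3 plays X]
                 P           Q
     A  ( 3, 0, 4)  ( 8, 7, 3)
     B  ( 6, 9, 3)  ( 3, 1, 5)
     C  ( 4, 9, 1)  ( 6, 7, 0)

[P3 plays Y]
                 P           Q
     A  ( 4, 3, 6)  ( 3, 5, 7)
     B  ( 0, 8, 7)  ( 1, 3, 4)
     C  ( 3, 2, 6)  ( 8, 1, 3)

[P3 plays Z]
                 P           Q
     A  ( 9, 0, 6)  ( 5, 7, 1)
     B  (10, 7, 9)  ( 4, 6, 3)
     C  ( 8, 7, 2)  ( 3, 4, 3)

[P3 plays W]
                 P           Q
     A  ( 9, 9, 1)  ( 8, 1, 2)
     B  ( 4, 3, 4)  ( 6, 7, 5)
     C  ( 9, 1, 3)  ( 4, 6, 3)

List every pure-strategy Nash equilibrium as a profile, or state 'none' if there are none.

(A,P,X): not NE [P1→B gives 6>3; P2→Q gives 7>0; P3→Z gives 6>4]
(A,P,Y): not NE [P2→Q gives 5>3]
(A,P,Z): not NE [P1→B gives 10>9; P2→Q gives 7>0]
(A,P,W): not NE [P3→Z gives 6>1]
(A,Q,X): not NE [P3→Y gives 7>3]
(A,Q,Y): not NE [P1→C gives 8>3]
(A,Q,Z): not NE [P3→Y gives 7>1]
(A,Q,W): not NE [P2→P gives 9>1; P3→Y gives 7>2]
(B,P,X): not NE [P3→Z gives 9>3]
(B,P,Y): not NE [P1→A gives 4>0; P3→Z gives 9>7]
(B,P,Z): NE
(B,P,W): not NE [P1→C gives 9>4; P2→Q gives 7>3; P3→Z gives 9>4]
(B,Q,X): not NE [P1→A gives 8>3; P2→P gives 9>1]
(B,Q,Y): not NE [P1→C gives 8>1; P2→P gives 8>3; P3→W gives 5>4]
(B,Q,Z): not NE [P1→A gives 5>4; P2→P gives 7>6; P3→W gives 5>3]
(B,Q,W): not NE [P1→A gives 8>6]
(C,P,X): not NE [P1→B gives 6>4; P3→Y gives 6>1]
(C,P,Y): not NE [P1→A gives 4>3]
(C,P,Z): not NE [P1→B gives 10>8; P3→Y gives 6>2]
(C,P,W): not NE [P2→Q gives 6>1; P3→Y gives 6>3]
(C,Q,X): not NE [P1→A gives 8>6; P2→P gives 9>7; P3→W gives 3>0]
(C,Q,Y): not NE [P2→P gives 2>1]
(C,Q,Z): not NE [P1→A gives 5>3; P2→P gives 7>4]
(C,Q,W): not NE [P1→A gives 8>4]

NE set: (B,P,Z)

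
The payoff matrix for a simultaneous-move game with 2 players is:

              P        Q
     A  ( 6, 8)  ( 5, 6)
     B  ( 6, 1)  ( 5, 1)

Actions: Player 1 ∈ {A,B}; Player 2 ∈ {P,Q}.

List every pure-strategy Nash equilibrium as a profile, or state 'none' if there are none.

Nash profiles: (A,P), (B,P), (B,Q)

(A,P): NE
(A,Q): not NE [P2→P gives 8>6]
(B,P): NE
(B,Q): NE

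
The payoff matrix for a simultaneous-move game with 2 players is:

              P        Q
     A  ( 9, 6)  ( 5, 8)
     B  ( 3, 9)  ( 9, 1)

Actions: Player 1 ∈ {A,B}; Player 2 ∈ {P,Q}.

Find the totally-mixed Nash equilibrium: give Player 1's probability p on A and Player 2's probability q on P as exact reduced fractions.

p=4/5, q=2/5

P1 indiff ⇒ q·9+(1-q)·5 = q·3+(1-q)·9 ⇒ q(6) = (1-q)(4) ⇒ q = 2/5
P2 indiff ⇒ p·6+(1-p)·9 = p·8+(1-p)·1 ⇒ p(-2) = (1-p)(-8) ⇒ p = 4/5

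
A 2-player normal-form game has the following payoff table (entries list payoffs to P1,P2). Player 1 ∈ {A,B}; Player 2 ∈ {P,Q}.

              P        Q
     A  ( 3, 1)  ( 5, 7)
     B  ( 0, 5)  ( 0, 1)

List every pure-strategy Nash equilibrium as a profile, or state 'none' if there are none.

NE set: (A,Q)

(A,P): not NE [P2→Q gives 7>1]
(A,Q): NE
(B,P): not NE [P1→A gives 3>0]
(B,Q): not NE [P1→A gives 5>0; P2→P gives 5>1]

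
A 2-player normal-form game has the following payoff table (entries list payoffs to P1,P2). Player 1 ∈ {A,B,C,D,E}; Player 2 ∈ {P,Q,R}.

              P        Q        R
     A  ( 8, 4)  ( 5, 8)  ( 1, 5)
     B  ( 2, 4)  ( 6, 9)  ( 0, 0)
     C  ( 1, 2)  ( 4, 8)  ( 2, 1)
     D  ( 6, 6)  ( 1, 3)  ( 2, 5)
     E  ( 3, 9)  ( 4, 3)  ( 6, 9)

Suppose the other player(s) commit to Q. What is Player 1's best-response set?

u_1(A vs Q) = 5
u_1(B vs Q) = 6
u_1(C vs Q) = 4
u_1(D vs Q) = 1
u_1(E vs Q) = 4
max payoff 6 at {B}

argmax u_1 = {B}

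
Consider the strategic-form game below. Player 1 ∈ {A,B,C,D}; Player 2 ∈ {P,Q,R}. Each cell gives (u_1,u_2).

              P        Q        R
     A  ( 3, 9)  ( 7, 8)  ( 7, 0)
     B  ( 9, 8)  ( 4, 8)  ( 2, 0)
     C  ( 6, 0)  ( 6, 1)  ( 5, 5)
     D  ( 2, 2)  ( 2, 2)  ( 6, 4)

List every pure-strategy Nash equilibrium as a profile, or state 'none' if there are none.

(A,P): not NE [P1→B gives 9>3]
(A,Q): not NE [P2→P gives 9>8]
(A,R): not NE [P2→P gives 9>0]
(B,P): NE
(B,Q): not NE [P1→A gives 7>4]
(B,R): not NE [P1→A gives 7>2; P2→Q gives 8>0]
(C,P): not NE [P1→B gives 9>6; P2→R gives 5>0]
(C,Q): not NE [P1→A gives 7>6; P2→R gives 5>1]
(C,R): not NE [P1→A gives 7>5]
(D,P): not NE [P1→B gives 9>2; P2→R gives 4>2]
(D,Q): not NE [P1→A gives 7>2; P2→R gives 4>2]
(D,R): not NE [P1→A gives 7>6]

Nash profiles: (B,P)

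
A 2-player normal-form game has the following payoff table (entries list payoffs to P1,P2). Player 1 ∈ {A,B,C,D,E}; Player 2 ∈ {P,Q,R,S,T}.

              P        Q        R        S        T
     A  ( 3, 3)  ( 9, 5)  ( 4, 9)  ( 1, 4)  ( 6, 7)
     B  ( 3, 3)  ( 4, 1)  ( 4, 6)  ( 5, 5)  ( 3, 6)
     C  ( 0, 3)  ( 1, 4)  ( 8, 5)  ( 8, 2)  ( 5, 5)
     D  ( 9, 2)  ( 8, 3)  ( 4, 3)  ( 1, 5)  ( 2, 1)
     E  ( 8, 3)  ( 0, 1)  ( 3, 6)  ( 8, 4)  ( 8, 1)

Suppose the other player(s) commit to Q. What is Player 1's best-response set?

u_1(A vs Q) = 9
u_1(B vs Q) = 4
u_1(C vs Q) = 1
u_1(D vs Q) = 8
u_1(E vs Q) = 0
max payoff 9 at {A}

P1 best: {A}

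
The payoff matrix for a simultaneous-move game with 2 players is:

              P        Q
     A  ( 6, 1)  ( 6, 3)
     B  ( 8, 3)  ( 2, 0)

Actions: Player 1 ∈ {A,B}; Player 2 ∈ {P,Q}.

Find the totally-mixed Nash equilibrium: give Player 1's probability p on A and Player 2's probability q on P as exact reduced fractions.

p=3/5, q=2/3

P1 indiff ⇒ q·6+(1-q)·6 = q·8+(1-q)·2 ⇒ q(-2) = (1-q)(-4) ⇒ q = 2/3
P2 indiff ⇒ p·1+(1-p)·3 = p·3+(1-p)·0 ⇒ p(-2) = (1-p)(-3) ⇒ p = 3/5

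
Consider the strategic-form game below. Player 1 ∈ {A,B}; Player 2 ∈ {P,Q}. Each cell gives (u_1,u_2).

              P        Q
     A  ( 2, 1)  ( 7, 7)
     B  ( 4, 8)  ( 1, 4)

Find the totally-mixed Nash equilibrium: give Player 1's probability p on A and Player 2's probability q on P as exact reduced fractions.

(p,q) = (2/5, 3/4)

P1 indiff ⇒ q·2+(1-q)·7 = q·4+(1-q)·1 ⇒ q(-2) = (1-q)(-6) ⇒ q = 3/4
P2 indiff ⇒ p·1+(1-p)·8 = p·7+(1-p)·4 ⇒ p(-6) = (1-p)(-4) ⇒ p = 2/5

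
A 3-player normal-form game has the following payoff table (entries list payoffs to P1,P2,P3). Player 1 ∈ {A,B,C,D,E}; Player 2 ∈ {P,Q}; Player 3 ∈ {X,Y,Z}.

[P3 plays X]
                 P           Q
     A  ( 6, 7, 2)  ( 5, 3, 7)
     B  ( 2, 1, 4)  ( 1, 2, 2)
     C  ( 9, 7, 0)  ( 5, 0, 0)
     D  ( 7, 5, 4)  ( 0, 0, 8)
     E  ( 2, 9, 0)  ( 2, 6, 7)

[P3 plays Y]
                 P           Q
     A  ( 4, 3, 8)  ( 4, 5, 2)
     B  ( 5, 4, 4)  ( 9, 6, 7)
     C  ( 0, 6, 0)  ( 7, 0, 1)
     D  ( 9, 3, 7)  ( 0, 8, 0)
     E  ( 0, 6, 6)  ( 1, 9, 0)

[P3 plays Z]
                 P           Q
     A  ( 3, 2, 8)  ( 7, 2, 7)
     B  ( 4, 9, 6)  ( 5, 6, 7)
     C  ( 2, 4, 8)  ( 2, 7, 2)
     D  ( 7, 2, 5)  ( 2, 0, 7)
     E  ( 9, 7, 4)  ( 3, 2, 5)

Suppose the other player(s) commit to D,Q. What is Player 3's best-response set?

u_3(X vs D,Q) = 8
u_3(Y vs D,Q) = 0
u_3(Z vs D,Q) = 7
max payoff 8 at {X}

BR_3 = {X}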